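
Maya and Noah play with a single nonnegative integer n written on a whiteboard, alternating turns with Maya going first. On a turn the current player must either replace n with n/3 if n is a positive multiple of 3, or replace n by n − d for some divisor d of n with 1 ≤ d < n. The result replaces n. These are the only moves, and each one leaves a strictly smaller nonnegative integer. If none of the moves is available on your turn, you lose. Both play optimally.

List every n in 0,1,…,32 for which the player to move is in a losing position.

0, 1, 4, 7, 9, 11, 13, 15, 17, 19, 23, 25, 28, 31

Positions with no move are L. A position that does have a move is losing for the player to move precisely when every available move leads to a winning position for the opponent. Fill in the labels:
n=0: no move → L
n=1: no move → L
n=2: can move to 1, which is L ⇒ W
n=3: can move to 1, which is L ⇒ W
n=4: moves to 2(W), 3(W); every one is W ⇒ L
n=5: can move to 4, which is L ⇒ W
n=6: can move to 4, which is L ⇒ W
n=7: the only move is to 6(W), a W ⇒ L
n=8: can move to 4, which is L ⇒ W
n=9: moves to 3(W), 6(W), 8(W); every one is W ⇒ L
n=10: can move to 9, which is L ⇒ W
n=11: the only move is to 10(W), a W ⇒ L
n=12: can move to 4, which is L ⇒ W
n=13: the only move is to 12(W), a W ⇒ L
n=14: can move to 7, which is L ⇒ W
n=15: moves to 5(W), 10(W), 12(W), 14(W); every one is W ⇒ L
n=16: can move to 15, which is L ⇒ W
n=17: the only move is to 16(W), a W ⇒ L
n=18: can move to 9, which is L ⇒ W
n=19: the only move is to 18(W), a W ⇒ L
n=20: can move to 15, which is L ⇒ W
n=21: can move to 7, which is L ⇒ W
n=22: can move to 11, which is L ⇒ W
n=23: the only move is to 22(W), a W ⇒ L
n=24: can move to 23, which is L ⇒ W
n=25: moves to 20(W), 24(W); every one is W ⇒ L
n=26: can move to 13, which is L ⇒ W
n=27: can move to 9, which is L ⇒ W
n=28: moves to 14(W), 21(W), 24(W), 26(W), 27(W); every one is W ⇒ L
n=29: can move to 28, which is L ⇒ W
n=30: can move to 15, which is L ⇒ W
n=31: the only move is to 30(W), a W ⇒ L
n=32: can move to 28, which is L ⇒ W
Reading off the rows marked L gives the requested list; there are 14 such values of n.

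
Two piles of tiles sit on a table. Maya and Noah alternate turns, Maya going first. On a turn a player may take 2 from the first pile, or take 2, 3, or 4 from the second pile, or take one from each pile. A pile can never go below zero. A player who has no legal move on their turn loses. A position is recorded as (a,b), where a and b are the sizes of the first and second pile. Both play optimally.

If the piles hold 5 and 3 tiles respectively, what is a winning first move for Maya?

Move to (5,0).

Work bottom-up. With no move the player to move loses. Otherwise the position is W if at least one move leads to an L position for the opponent, and L if every move leads to a W.
No move ever increases a pile, so every position that can arise here has a ≤ 5 and b ≤ 3; it is enough to label the cells with 0 ≤ a ≤ 5 and 0 ≤ b ≤ 3.
Every move lowers a or b (never raises either), so fill the grid row by row in increasing a, and left to right within a row: each cell's successors are then already labelled.
      b=0  b=1  b=2  b=3
a=0:    L    L    W    W
a=1:    L    W    W    W
a=2:    W    W    L    L
a=3:    W    L    L    W
a=4:    L    L    W    W
a=5:    L    W    W    W
Cells with no legal move (terminal, hence L): (0,0), (0,1), (1,0).
The remaining L cells, each justified by listing all of its moves:
(2,2): only reaches (0,2)(W), (2,0)(W), (1,1)(W), all W → L
(2,3): only reaches (0,3)(W), (2,1)(W), (2,0)(W), (1,2)(W), all W → L
(3,1): only reaches (1,1)(W), (2,0)(W), all W → L
(3,2): only reaches (1,2)(W), (3,0)(W), (2,1)(W), all W → L
(4,0): only reaches (2,0)(W), which is W → L
(4,1): only reaches (2,1)(W), (3,0)(W), all W → L
(5,0): only reaches (3,0)(W), which is W → L
Every other cell has at least one move into one of the L cells above, so it is W.
From (5,3), the L positions reachable in one move are: (5,0).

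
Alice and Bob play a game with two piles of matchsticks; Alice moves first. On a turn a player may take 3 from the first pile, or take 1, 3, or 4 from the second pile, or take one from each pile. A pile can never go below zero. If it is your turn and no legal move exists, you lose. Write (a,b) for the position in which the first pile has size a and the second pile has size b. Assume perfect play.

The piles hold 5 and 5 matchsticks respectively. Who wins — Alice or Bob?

Compute win/loss labels from the base case upward. A position with no move is L. Any other position is W if it can reach an L in one move, else L.
No move ever increases a pile, so every position that can arise here has a ≤ 5 and b ≤ 5; it is enough to label the cells with 0 ≤ a ≤ 5 and 0 ≤ b ≤ 5.
Every move lowers a or b (never raises either), so fill the grid row by row in increasing a, and left to right within a row: each cell's successors are then already labelled.
      b=0  b=1  b=2  b=3  b=4  b=5
a=0:    L    W    L    W    W    W
a=1:    L    W    L    W    W    W
a=2:    L    W    L    W    W    W
a=3:    W    W    W    W    L    W
a=4:    W    L    W    L    W    W
a=5:    W    L    W    L    W    W
Cells with no legal move (terminal, hence L): (0,0), (1,0), (2,0).
The remaining L cells, each justified by listing all of its moves:
(0,2): only reaches (0,1)(W), which is W → L
(1,2): only reaches (1,1)(W), (0,1)(W), all W → L
(2,2): only reaches (2,1)(W), (1,1)(W), all W → L
(3,4): only reaches (0,4)(W), (3,3)(W), (3,1)(W), (3,0)(W), (2,3)(W), all W → L
(4,1): only reaches (1,1)(W), (4,0)(W), (3,0)(W), all W → L
(4,3): only reaches (1,3)(W), (4,2)(W), (4,0)(W), (3,2)(W), all W → L
(5,1): only reaches (2,1)(W), (5,0)(W), (4,0)(W), all W → L
(5,3): only reaches (2,3)(W), (5,2)(W), (5,0)(W), (4,2)(W), all W → L
Every other cell has at least one move into one of the L cells above, so it is W.
The starting position (5,5) is W: Alice should move to (5,1), handing over an L position.

Alice wins.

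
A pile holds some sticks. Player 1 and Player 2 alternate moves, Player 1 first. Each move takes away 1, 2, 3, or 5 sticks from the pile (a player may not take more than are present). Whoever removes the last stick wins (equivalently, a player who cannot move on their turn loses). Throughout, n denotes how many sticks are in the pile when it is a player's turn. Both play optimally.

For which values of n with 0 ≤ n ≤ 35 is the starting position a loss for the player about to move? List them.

Use the standard recursion: the mover loses at a terminal position; elsewhere, the mover wins exactly when some move hands the opponent an L position.
n=0: no move → L
n=1: can move to 0, which is L ⇒ W
n=2: can move to 0, which is L ⇒ W
n=3: can move to 0, which is L ⇒ W
n=4: moves to 3(W), 2(W), 1(W); every one is W ⇒ L
n=5: can move to 4, which is L ⇒ W
n=6: can move to 4, which is L ⇒ W
n=7: can move to 4, which is L ⇒ W
n=8: moves to 7(W), 6(W), 5(W), 3(W); every one is W ⇒ L
n=9: can move to 8, which is L ⇒ W
n=10: can move to 8, which is L ⇒ W
n=11: can move to 8, which is L ⇒ W
n=12: moves to 11(W), 10(W), 9(W), 7(W); every one is W ⇒ L
n=13: can move to 12, which is L ⇒ W
n=14: can move to 12, which is L ⇒ W
n=15: can move to 12, which is L ⇒ W
n=16: moves to 15(W), 14(W), 13(W), 11(W); every one is W ⇒ L
n=17: can move to 16, which is L ⇒ W
n=18: can move to 16, which is L ⇒ W
n=19: can move to 16, which is L ⇒ W
n=20: moves to 19(W), 18(W), 17(W), 15(W); every one is W ⇒ L
n=21: can move to 20, which is L ⇒ W
n=22: can move to 20, which is L ⇒ W
n=23: can move to 20, which is L ⇒ W
n=24: moves to 23(W), 22(W), 21(W), 19(W); every one is W ⇒ L
n=25: can move to 24, which is L ⇒ W
n=26: can move to 24, which is L ⇒ W
n=27: can move to 24, which is L ⇒ W
n=28: moves to 27(W), 26(W), 25(W), 23(W); every one is W ⇒ L
n=29: can move to 28, which is L ⇒ W
n=30: can move to 28, which is L ⇒ W
n=31: can move to 28, which is L ⇒ W
n=32: moves to 31(W), 30(W), 29(W), 27(W); every one is W ⇒ L
n=33: can move to 32, which is L ⇒ W
n=34: can move to 32, which is L ⇒ W
n=35: can move to 32, which is L ⇒ W
The losing starting values of n are exactly the entries labelled L in this table (9 of them).

0, 4, 8, 12, 16, 20, 24, 28, 32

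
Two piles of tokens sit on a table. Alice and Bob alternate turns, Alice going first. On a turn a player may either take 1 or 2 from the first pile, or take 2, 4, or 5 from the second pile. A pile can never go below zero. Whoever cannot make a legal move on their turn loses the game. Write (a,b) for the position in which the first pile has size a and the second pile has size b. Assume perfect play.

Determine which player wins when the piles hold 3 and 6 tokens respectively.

Alice wins.

Compute win/loss labels from the base case upward. A position with no move is L. Any other position is W if it can reach an L in one move, else L.
No move ever increases a pile, so every position that can arise here has a ≤ 3 and b ≤ 6; it is enough to label the cells with 0 ≤ a ≤ 3 and 0 ≤ b ≤ 6.
Every move lowers a or b (never raises either), so fill the grid row by row in increasing a, and left to right within a row: each cell's successors are then already labelled.
      b=0  b=1  b=2  b=3  b=4  b=5  b=6
a=0:    L    L    W    W    W    W    W
a=1:    W    W    L    L    W    W    W
a=2:    W    W    W    W    L    L    W
a=3:    L    L    W    W    W    W    W
Cells with no legal move (terminal, hence L): (0,0), (0,1).
The remaining L cells, each justified by listing all of its moves:
(1,2): →(0,2)(W), (1,0)(W) — all W, so L
(1,3): →(0,3)(W), (1,1)(W) — all W, so L
(2,4): →(1,4)(W), (0,4)(W), (2,2)(W), (2,0)(W) — all W, so L
(2,5): →(1,5)(W), (0,5)(W), (2,3)(W), (2,1)(W), (2,0)(W) — all W, so L
(3,0): →(2,0)(W), (1,0)(W) — all W, so L
(3,1): →(2,1)(W), (1,1)(W) — all W, so L
Every other cell has at least one move into one of the L cells above, so it is W.
From (3,6) Alice can move to (3,1), reaching an L position.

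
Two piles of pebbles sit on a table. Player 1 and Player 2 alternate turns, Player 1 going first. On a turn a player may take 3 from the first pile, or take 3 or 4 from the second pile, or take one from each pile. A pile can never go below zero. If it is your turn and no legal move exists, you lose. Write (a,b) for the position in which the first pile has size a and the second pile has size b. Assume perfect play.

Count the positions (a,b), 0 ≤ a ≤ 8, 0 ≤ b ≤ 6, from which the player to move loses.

Label each position W (a win for the player to move) or L (a loss). A position with no legal move is L; any other position is W exactly when some move reaches an L, and L when every move reaches a W.
Every move lowers a or b (never raises either), so fill the grid row by row in increasing a, and left to right within a row: each cell's successors are then already labelled.
      b=0  b=1  b=2  b=3  b=4  b=5  b=6
a=0:    L    L    L    W    W    W    W
a=1:    L    W    W    W    W    L    L
a=2:    L    W    L    W    W    W    W
a=3:    W    W    W    W    L    L    L
a=4:    W    L    L    L    W    W    W
a=5:    W    L    W    W    W    W    L
a=6:    L    L    W    W    W    W    W
a=7:    L    W    W    W    W    L    L
a=8:    L    W    L    W    W    W    W
Cells with no legal move (terminal, hence L): (0,0), (0,1), (0,2), (1,0), (2,0).
The remaining L cells, each justified by listing all of its moves:
(1,5): →(1,2)(W), (1,1)(W), (0,4)(W) — all W, so L
(1,6): →(1,3)(W), (1,2)(W), (0,5)(W) — all W, so L
(2,2): →(1,1)(W) only, which is W, so L
(3,4): →(0,4)(W), (3,1)(W), (3,0)(W), (2,3)(W) — all W, so L
(3,5): →(0,5)(W), (3,2)(W), (3,1)(W), (2,4)(W) — all W, so L
(3,6): →(0,6)(W), (3,3)(W), (3,2)(W), (2,5)(W) — all W, so L
(4,1): →(1,1)(W), (3,0)(W) — all W, so L
(4,2): →(1,2)(W), (3,1)(W) — all W, so L
(4,3): →(1,3)(W), (4,0)(W), (3,2)(W) — all W, so L
(5,1): →(2,1)(W), (4,0)(W) — all W, so L
(5,6): →(2,6)(W), (5,3)(W), (5,2)(W), (4,5)(W) — all W, so L
(6,0): →(3,0)(W) only, which is W, so L
(6,1): →(3,1)(W), (5,0)(W) — all W, so L
(7,0): →(4,0)(W) only, which is W, so L
(7,5): →(4,5)(W), (7,2)(W), (7,1)(W), (6,4)(W) — all W, so L
(7,6): →(4,6)(W), (7,3)(W), (7,2)(W), (6,5)(W) — all W, so L
(8,0): →(5,0)(W) only, which is W, so L
(8,2): →(5,2)(W), (7,1)(W) — all W, so L
Every other cell has at least one move into one of the L cells above, so it is W.
L cells per row: a=0: 3, a=1: 3, a=2: 2, a=3: 3, a=4: 3, a=5: 2, a=6: 2, a=7: 3, a=8: 2; total 23.

23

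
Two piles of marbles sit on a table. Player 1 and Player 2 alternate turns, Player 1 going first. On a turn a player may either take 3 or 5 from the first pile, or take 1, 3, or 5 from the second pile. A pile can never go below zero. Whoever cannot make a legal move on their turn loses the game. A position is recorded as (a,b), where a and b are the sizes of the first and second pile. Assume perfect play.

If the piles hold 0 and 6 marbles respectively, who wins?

Player 2 wins.

Positions with no move are L. A position that does have a move is losing for the player to move precisely when every available move leads to a winning position for the opponent. Fill in the labels:
No move ever increases a pile, so every position that can arise here has a ≤ 0 and b ≤ 6; it is enough to label the cells with 0 ≤ a ≤ 0 and 0 ≤ b ≤ 6.
Every move lowers a or b (never raises either), so fill the grid row by row in increasing a, and left to right within a row: each cell's successors are then already labelled.
      b=0  b=1  b=2  b=3  b=4  b=5  b=6
a=0:    L    W    L    W    L    W    L
Cells with no legal move (terminal, hence L): (0,0).
The remaining L cells, each justified by listing all of its moves:
(0,2): the only move is to (0,1)(W), a W ⇒ L
(0,4): moves to (0,3)(W), (0,1)(W); every one is W ⇒ L
(0,6): moves to (0,5)(W), (0,3)(W), (0,1)(W); every one is W ⇒ L
Every other cell has at least one move into one of the L cells above, so it is W.
Every move from (0,6) reaches a W position, so the mover loses.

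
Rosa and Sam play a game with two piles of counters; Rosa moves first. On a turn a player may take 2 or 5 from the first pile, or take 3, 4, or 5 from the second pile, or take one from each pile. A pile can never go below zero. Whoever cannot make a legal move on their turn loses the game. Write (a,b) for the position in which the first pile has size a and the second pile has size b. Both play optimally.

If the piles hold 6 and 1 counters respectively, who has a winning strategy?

Build the W/L table. Terminal = L. A non-terminal position is W if it has a move to some L; otherwise it is L.
No move ever increases a pile, so every position that can arise here has a ≤ 6 and b ≤ 1; it is enough to label the cells with 0 ≤ a ≤ 6 and 0 ≤ b ≤ 1.
Every move lowers a or b (never raises either), so fill the grid row by row in increasing a, and left to right within a row: each cell's successors are then already labelled.
      b=0  b=1
a=0:    L    L
a=1:    L    W
a=2:    W    W
a=3:    W    L
a=4:    L    L
a=5:    W    W
a=6:    W    W
Cells with no legal move (terminal, hence L): (0,0), (0,1), (1,0).
The remaining L cells, each justified by listing all of its moves:
(3,1): L (options (1,1)(W), (2,0)(W) are all W)
(4,0): L (sole option (2,0)(W) is W)
(4,1): L (options (2,1)(W), (3,0)(W) are all W)
Every other cell has at least one move into one of the L cells above, so it is W.
From (6,1) Rosa can move to (4,1), reaching an L position.

Rosa wins.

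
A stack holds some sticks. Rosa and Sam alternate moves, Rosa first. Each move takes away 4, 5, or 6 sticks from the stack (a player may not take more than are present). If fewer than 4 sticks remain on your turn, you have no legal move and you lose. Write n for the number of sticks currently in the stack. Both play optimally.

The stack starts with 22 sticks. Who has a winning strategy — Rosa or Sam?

Label each position W (a win for the player to move) or L (a loss). A position with no legal move is L; any other position is W exactly when some move reaches an L, and L when every move reaches a W.
n=0: no move → L
n=1: no move → L
n=2: no move → L
n=3: no move → L
n=4: reaches L-position 0 → W
n=5: reaches L-position 1 → W
n=6: reaches L-position 2 → W
n=7: reaches L-position 3 → W
n=8: reaches L-position 3 → W
n=9: reaches L-position 3 → W
n=10: only reaches 6(W), 5(W), 4(W), all W → L
n=11: only reaches 7(W), 6(W), 5(W), all W → L
n=12: only reaches 8(W), 7(W), 6(W), all W → L
n=13: only reaches 9(W), 8(W), 7(W), all W → L
n=14: reaches L-position 10 → W
n=15: reaches L-position 11 → W
n=16: reaches L-position 12 → W
n=17: reaches L-position 13 → W
n=18: reaches L-position 13 → W
n=19: reaches L-position 13 → W
n=20: only reaches 16(W), 15(W), 14(W), all W → L
n=21: only reaches 17(W), 16(W), 15(W), all W → L
n=22: only reaches 18(W), 17(W), 16(W), all W → L
The starting position 22 is L: whatever Rosa does, the opponent receives a W position.

Sam wins.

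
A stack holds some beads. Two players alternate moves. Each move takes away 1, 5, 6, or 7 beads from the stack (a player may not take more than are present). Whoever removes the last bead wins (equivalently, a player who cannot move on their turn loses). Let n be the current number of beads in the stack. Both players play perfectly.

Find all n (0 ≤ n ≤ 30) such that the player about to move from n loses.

0, 2, 4, 12, 14, 16, 24, 26, 28

Label each position W (a win for the player to move) or L (a loss). A position with no legal move is L; any other position is W exactly when some move reaches an L, and L when every move reaches a W.
n=0: no move → L
n=1: reaches L-position 0 → W
n=2: only reaches 1(W), which is W → L
n=3: reaches L-position 2 → W
n=4: only reaches 3(W), which is W → L
n=5: reaches L-position 4 → W
n=6: reaches L-position 0 → W
n=7: reaches L-position 2 → W
n=8: reaches L-position 2 → W
n=9: reaches L-position 4 → W
n=10: reaches L-position 4 → W
n=11: reaches L-position 4 → W
n=12: only reaches 11(W), 7(W), 6(W), 5(W), all W → L
n=13: reaches L-position 12 → W
n=14: only reaches 13(W), 9(W), 8(W), 7(W), all W → L
n=15: reaches L-position 14 → W
n=16: only reaches 15(W), 11(W), 10(W), 9(W), all W → L
n=17: reaches L-position 16 → W
n=18: reaches L-position 12 → W
n=19: reaches L-position 14 → W
n=20: reaches L-position 14 → W
n=21: reaches L-position 16 → W
n=22: reaches L-position 16 → W
n=23: reaches L-position 16 → W
n=24: only reaches 23(W), 19(W), 18(W), 17(W), all W → L
n=25: reaches L-position 24 → W
n=26: only reaches 25(W), 21(W), 20(W), 19(W), all W → L
n=27: reaches L-position 26 → W
n=28: only reaches 27(W), 23(W), 22(W), 21(W), all W → L
n=29: reaches L-position 28 → W
n=30: reaches L-position 24 → W
The losing starting values of n are exactly the entries labelled L in this table (9 of them).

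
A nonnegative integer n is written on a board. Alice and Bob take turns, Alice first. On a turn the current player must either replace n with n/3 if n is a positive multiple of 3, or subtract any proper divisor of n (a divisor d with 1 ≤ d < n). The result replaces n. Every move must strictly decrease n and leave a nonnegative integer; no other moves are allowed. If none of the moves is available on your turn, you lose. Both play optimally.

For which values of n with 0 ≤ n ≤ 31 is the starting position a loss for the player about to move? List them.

Classify positions by backward induction: terminal positions (no move available) are L. From any other position, the mover wins iff some move reaches an L.
n=0: no move → L
n=1: no move → L
n=2: W (go to 1, an L position)
n=3: W (go to 1, an L position)
n=4: L (options 2(W), 3(W) are all W)
n=5: W (go to 4, an L position)
n=6: W (go to 4, an L position)
n=7: L (sole option 6(W) is W)
n=8: W (go to 4, an L position)
n=9: L (options 3(W), 6(W), 8(W) are all W)
n=10: W (go to 9, an L position)
n=11: L (sole option 10(W) is W)
n=12: W (go to 4, an L position)
n=13: L (sole option 12(W) is W)
n=14: W (go to 7, an L position)
n=15: L (options 5(W), 10(W), 12(W), 14(W) are all W)
n=16: W (go to 15, an L position)
n=17: L (sole option 16(W) is W)
n=18: W (go to 9, an L position)
n=19: L (sole option 18(W) is W)
n=20: W (go to 15, an L position)
n=21: W (go to 7, an L position)
n=22: W (go to 11, an L position)
n=23: L (sole option 22(W) is W)
n=24: W (go to 23, an L position)
n=25: L (options 20(W), 24(W) are all W)
n=26: W (go to 13, an L position)
n=27: W (go to 9, an L position)
n=28: L (options 14(W), 21(W), 24(W), 26(W), 27(W) are all W)
n=29: W (go to 28, an L position)
n=30: W (go to 15, an L position)
n=31: L (sole option 30(W) is W)
The losing starting values of n are exactly the entries labelled L in this table (14 of them).

0, 1, 4, 7, 9, 11, 13, 15, 17, 19, 23, 25, 28, 31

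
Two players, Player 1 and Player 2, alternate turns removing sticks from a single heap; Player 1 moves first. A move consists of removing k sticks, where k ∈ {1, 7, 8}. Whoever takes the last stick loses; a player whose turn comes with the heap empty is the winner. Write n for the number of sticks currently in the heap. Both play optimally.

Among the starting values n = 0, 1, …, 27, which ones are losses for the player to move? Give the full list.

Positions with no move are W. A position that does have a move is losing for the player to move precisely when every available move leads to a winning position for the opponent. Fill in the labels:
n=0: no move; the opponent has just taken the last stick and therefore loses → W
n=1: →0(W) only, which is W, so L
n=2: →1(L), so W
n=3: →2(W) only, which is W, so L
n=4: →3(L), so W
n=5: →4(W) only, which is W, so L
n=6: →5(L), so W
n=7: →6(W), 0(W) — all W, so L
n=8: →7(L), so W
n=9: →1(L), so W
n=10: →3(L), so W
n=11: →3(L), so W
n=12: →5(L), so W
n=13: →5(L), so W
n=14: →7(L), so W
n=15: →7(L), so W
n=16: →15(W), 9(W), 8(W) — all W, so L
n=17: →16(L), so W
n=18: →17(W), 11(W), 10(W) — all W, so L
n=19: →18(L), so W
n=20: →19(W), 13(W), 12(W) — all W, so L
n=21: →20(L), so W
n=22: →21(W), 15(W), 14(W) — all W, so L
n=23: →22(L), so W
n=24: →16(L), so W
n=25: →18(L), so W
n=26: →18(L), so W
n=27: →20(L), so W
The losing starting values of n are exactly the entries labelled L in this table (8 of them).

1, 3, 5, 7, 16, 18, 20, 22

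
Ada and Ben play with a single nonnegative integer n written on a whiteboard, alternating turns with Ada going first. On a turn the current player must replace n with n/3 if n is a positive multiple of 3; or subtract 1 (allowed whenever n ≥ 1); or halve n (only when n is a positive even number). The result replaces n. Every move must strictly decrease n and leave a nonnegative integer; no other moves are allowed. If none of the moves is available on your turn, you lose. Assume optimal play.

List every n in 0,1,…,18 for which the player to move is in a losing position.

Compute win/loss labels from the base case upward. A position with no move is L. Any other position is W if it can reach an L in one move, else L.
n=0: no move → L
n=1: W (go to 0, an L position)
n=2: L (sole option 1(W) is W)
n=3: W (go to 2, an L position)
n=4: W (go to 2, an L position)
n=5: L (sole option 4(W) is W)
n=6: W (go to 2, an L position)
n=7: L (sole option 6(W) is W)
n=8: W (go to 7, an L position)
n=9: L (options 3(W), 8(W) are all W)
n=10: W (go to 5, an L position)
n=11: L (sole option 10(W) is W)
n=12: W (go to 11, an L position)
n=13: L (sole option 12(W) is W)
n=14: W (go to 7, an L position)
n=15: W (go to 5, an L position)
n=16: L (options 8(W), 15(W) are all W)
n=17: W (go to 16, an L position)
n=18: W (go to 9, an L position)
Reading off the rows marked L gives the requested list; there are 8 such values of n.

0, 2, 5, 7, 9, 11, 13, 16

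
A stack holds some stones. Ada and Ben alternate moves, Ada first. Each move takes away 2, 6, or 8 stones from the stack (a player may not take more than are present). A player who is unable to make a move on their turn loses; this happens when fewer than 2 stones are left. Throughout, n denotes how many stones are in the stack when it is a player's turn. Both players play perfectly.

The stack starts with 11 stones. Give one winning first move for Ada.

Remove 6, leaving 5.

Compute win/loss labels from the base case upward. A position with no move is L. Any other position is W if it can reach an L in one move, else L.
n=0: no move → L
n=1: no move → L
n=2: W (go to 0, an L position)
n=3: W (go to 1, an L position)
n=4: L (sole option 2(W) is W)
n=5: L (sole option 3(W) is W)
n=6: W (go to 4, an L position)
n=7: W (go to 5, an L position)
n=8: W (go to 0, an L position)
n=9: W (go to 1, an L position)
n=10: W (go to 4, an L position)
n=11: W (go to 5, an L position)
From 11, the L positions reachable in one move are: 5.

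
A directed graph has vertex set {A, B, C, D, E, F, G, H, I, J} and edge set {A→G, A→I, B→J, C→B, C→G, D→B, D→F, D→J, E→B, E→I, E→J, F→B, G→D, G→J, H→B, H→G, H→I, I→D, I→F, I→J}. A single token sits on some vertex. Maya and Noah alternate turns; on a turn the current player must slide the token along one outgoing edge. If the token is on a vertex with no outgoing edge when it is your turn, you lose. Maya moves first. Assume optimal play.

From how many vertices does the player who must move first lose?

5

Use the standard recursion: the mover loses at a terminal position; elsewhere, the mover wins exactly when some move hands the opponent an L position.
Every edge goes from a vertex to one that appears earlier in the order J, B, F, D, G, C, I, H, A, E, so processing vertices in that order labels each vertex after all of its successors.
J: no outgoing edge → L
B: reaches L-position J → W
F: only reaches B(W), which is W → L
D: reaches L-position F → W
G: reaches L-position J → W
C: only reaches G(W), B(W), all W → L
I: reaches L-position F → W
H: only reaches I(W), G(W), B(W), all W → L
A: only reaches I(W), G(W), all W → L
E: reaches L-position J → W
The L vertices are A, C, F, H, J; that is 5 in all.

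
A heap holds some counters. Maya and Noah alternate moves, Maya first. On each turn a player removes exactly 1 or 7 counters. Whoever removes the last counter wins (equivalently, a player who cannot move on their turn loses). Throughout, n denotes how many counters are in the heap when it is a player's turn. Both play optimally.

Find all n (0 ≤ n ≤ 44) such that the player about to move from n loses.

0, 2, 4, 6, 8, 10, 12, 14, 16, 18, 20, 22, 24, 26, 28, 30, 32, 34, 36, 38, 40, 42, 44

Compute win/loss labels from the base case upward. A position with no move is L. Any other position is W if it can reach an L in one move, else L.
n=0: no move → L
n=1: reaches L-position 0 → W
n=2: only reaches 1(W), which is W → L
n=3: reaches L-position 2 → W
n=4: only reaches 3(W), which is W → L
n=5: reaches L-position 4 → W
n=6: only reaches 5(W), which is W → L
n=7: reaches L-position 6 → W
n=8: only reaches 7(W), 1(W), all W → L
n=9: reaches L-position 8 → W
n=10: only reaches 9(W), 3(W), all W → L
n=11: reaches L-position 10 → W
n=12: only reaches 11(W), 5(W), all W → L
n=13: reaches L-position 12 → W
n=14: only reaches 13(W), 7(W), all W → L
n=15: reaches L-position 14 → W
n=16: only reaches 15(W), 9(W), all W → L
n=17: reaches L-position 16 → W
n=18: only reaches 17(W), 11(W), all W → L
n=19: reaches L-position 18 → W
n=20: only reaches 19(W), 13(W), all W → L
n=21: reaches L-position 20 → W
n=22: only reaches 21(W), 15(W), all W → L
n=23: reaches L-position 22 → W
n=24: only reaches 23(W), 17(W), all W → L
n=25: reaches L-position 24 → W
n=26: only reaches 25(W), 19(W), all W → L
n=27: reaches L-position 26 → W
n=28: only reaches 27(W), 21(W), all W → L
n=29: reaches L-position 28 → W
n=30: only reaches 29(W), 23(W), all W → L
n=31: reaches L-position 30 → W
n=32: only reaches 31(W), 25(W), all W → L
n=33: reaches L-position 32 → W
n=34: only reaches 33(W), 27(W), all W → L
n=35: reaches L-position 34 → W
n=36: only reaches 35(W), 29(W), all W → L
n=37: reaches L-position 36 → W
n=38: only reaches 37(W), 31(W), all W → L
n=39: reaches L-position 38 → W
n=40: only reaches 39(W), 33(W), all W → L
n=41: reaches L-position 40 → W
n=42: only reaches 41(W), 35(W), all W → L
n=43: reaches L-position 42 → W
n=44: only reaches 43(W), 37(W), all W → L
The losing starting values of n are exactly the entries labelled L in this table (23 of them).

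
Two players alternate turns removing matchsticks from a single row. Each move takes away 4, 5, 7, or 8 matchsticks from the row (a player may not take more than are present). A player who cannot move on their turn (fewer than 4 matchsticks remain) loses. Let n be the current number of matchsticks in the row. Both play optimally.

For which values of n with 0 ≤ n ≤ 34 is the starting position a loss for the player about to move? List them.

0, 1, 2, 3, 12, 13, 14, 15, 24, 25, 26, 27

Use the standard recursion: the mover loses at a terminal position; elsewhere, the mover wins exactly when some move hands the opponent an L position.
n=0: no move → L
n=1: no move → L
n=2: no move → L
n=3: no move → L
n=4: →0(L), so W
n=5: →1(L), so W
n=6: →2(L), so W
n=7: →3(L), so W
n=8: →3(L), so W
n=9: →2(L), so W
n=10: →3(L), so W
n=11: →3(L), so W
n=12: →8(W), 7(W), 5(W), 4(W) — all W, so L
n=13: →9(W), 8(W), 6(W), 5(W) — all W, so L
n=14: →10(W), 9(W), 7(W), 6(W) — all W, so L
n=15: →11(W), 10(W), 8(W), 7(W) — all W, so L
n=16: →12(L), so W
n=17: →13(L), so W
n=18: →14(L), so W
n=19: →15(L), so W
n=20: →15(L), so W
n=21: →14(L), so W
n=22: →15(L), so W
n=23: →15(L), so W
n=24: →20(W), 19(W), 17(W), 16(W) — all W, so L
n=25: →21(W), 20(W), 18(W), 17(W) — all W, so L
n=26: →22(W), 21(W), 19(W), 18(W) — all W, so L
n=27: →23(W), 22(W), 20(W), 19(W) — all W, so L
n=28: →24(L), so W
n=29: →25(L), so W
n=30: →26(L), so W
n=31: →27(L), so W
n=32: →27(L), so W
n=33: →26(L), so W
n=34: →27(L), so W
Reading off the rows marked L gives the requested list; there are 12 such values of n.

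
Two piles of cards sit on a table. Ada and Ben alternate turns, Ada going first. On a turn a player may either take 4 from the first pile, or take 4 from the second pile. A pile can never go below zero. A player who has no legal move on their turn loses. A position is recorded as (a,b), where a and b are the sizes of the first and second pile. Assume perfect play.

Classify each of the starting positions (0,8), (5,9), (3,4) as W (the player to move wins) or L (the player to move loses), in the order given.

(0,8): L, (5,9): W, (3,4): W

Classify positions by backward induction: terminal positions (no move available) are L. From any other position, the mover wins iff some move reaches an L.
No move ever increases a pile, so every position that can arise here has a ≤ 5 and b ≤ 9; it is enough to label the cells with 0 ≤ a ≤ 5 and 0 ≤ b ≤ 9.
Every move lowers a or b (never raises either), so fill the grid row by row in increasing a, and left to right within a row: each cell's successors are then already labelled.
      b=0  b=1  b=2  b=3  b=4  b=5  b=6  b=7  b=8  b=9
a=0:    L    L    L    L    W    W    W    W    L    L
a=1:    L    L    L    L    W    W    W    W    L    L
a=2:    L    L    L    L    W    W    W    W    L    L
a=3:    L    L    L    L    W    W    W    W    L    L
a=4:    W    W    W    W    L    L    L    L    W    W
a=5:    W    W    W    W    L    L    L    L    W    W
Cells with no legal move (terminal, hence L): (0,0), (0,1), (0,2), (0,3), (1,0), (1,1), (1,2), (1,3), (2,0), (2,1), (2,2), (2,3), (3,0), (3,1), (3,2), (3,3).
The remaining L cells, each justified by listing all of its moves:
(0,8): L (sole option (0,4)(W) is W)
(0,9): L (sole option (0,5)(W) is W)
(1,8): L (sole option (1,4)(W) is W)
(1,9): L (sole option (1,5)(W) is W)
(2,8): L (sole option (2,4)(W) is W)
(2,9): L (sole option (2,5)(W) is W)
(3,8): L (sole option (3,4)(W) is W)
(3,9): L (sole option (3,5)(W) is W)
(4,4): L (options (0,4)(W), (4,0)(W) are all W)
(4,5): L (options (0,5)(W), (4,1)(W) are all W)
(4,6): L (options (0,6)(W), (4,2)(W) are all W)
(4,7): L (options (0,7)(W), (4,3)(W) are all W)
(5,4): L (options (1,4)(W), (5,0)(W) are all W)
(5,5): L (options (1,5)(W), (5,1)(W) are all W)
(5,6): L (options (1,6)(W), (5,2)(W) are all W)
(5,7): L (options (1,7)(W), (5,3)(W) are all W)
Every other cell has at least one move into one of the L cells above, so it is W.
(0,8): one of the L cells justified above, so L
(5,9): the move to (1,9) reaches an L cell, so W
(3,4): the move to (3,0) reaches an L cell, so W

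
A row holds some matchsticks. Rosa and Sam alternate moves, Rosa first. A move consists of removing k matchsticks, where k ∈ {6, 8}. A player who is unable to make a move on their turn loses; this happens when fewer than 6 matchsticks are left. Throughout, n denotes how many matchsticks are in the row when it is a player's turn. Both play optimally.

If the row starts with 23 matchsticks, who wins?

Rosa wins.

Label each position W (a win for the player to move) or L (a loss). A position with no legal move is L; any other position is W exactly when some move reaches an L, and L when every move reaches a W.
n=0: no move → L
n=1: no move → L
n=2: no move → L
n=3: no move → L
n=4: no move → L
n=5: no move → L
n=6: can move to 0, which is L ⇒ W
n=7: can move to 1, which is L ⇒ W
n=8: can move to 2, which is L ⇒ W
n=9: can move to 3, which is L ⇒ W
n=10: can move to 4, which is L ⇒ W
n=11: can move to 5, which is L ⇒ W
n=12: can move to 4, which is L ⇒ W
n=13: can move to 5, which is L ⇒ W
n=14: moves to 8(W), 6(W); every one is W ⇒ L
n=15: moves to 9(W), 7(W); every one is W ⇒ L
n=16: moves to 10(W), 8(W); every one is W ⇒ L
n=17: moves to 11(W), 9(W); every one is W ⇒ L
n=18: moves to 12(W), 10(W); every one is W ⇒ L
n=19: moves to 13(W), 11(W); every one is W ⇒ L
n=20: can move to 14, which is L ⇒ W
n=21: can move to 15, which is L ⇒ W
n=22: can move to 16, which is L ⇒ W
n=23: can move to 17, which is L ⇒ W
The starting position 23 is W: Rosa should remove 6, leaving 17, handing over an L position.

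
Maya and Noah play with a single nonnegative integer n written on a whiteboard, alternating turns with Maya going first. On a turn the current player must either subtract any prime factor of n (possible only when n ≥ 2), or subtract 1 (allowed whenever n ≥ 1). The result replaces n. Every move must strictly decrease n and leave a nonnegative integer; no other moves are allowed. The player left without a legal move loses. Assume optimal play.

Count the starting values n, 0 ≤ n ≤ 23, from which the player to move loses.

Positions with no move are L. A position that does have a move is losing for the player to move precisely when every available move leads to a winning position for the opponent. Fill in the labels:
n=0: no move → L
n=1: →0(L), so W
n=2: →0(L), so W
n=3: →0(L), so W
n=4: →2(W), 3(W) — all W, so L
n=5: →0(L), so W
n=6: →4(L), so W
n=7: →0(L), so W
n=8: →6(W), 7(W) — all W, so L
n=9: →8(L), so W
n=10: →8(L), so W
n=11: →0(L), so W
n=12: →9(W), 10(W), 11(W) — all W, so L
n=13: →0(L), so W
n=14: →12(L), so W
n=15: →12(L), so W
n=16: →14(W), 15(W) — all W, so L
n=17: →0(L), so W
n=18: →16(L), so W
n=19: →0(L), so W
n=20: →15(W), 18(W), 19(W) — all W, so L
n=21: →20(L), so W
n=22: →20(L), so W
n=23: →0(L), so W
L entries with 0 ≤ n ≤ 23: n = 0, 4, 8, 12, 16, 20; that makes 6.

6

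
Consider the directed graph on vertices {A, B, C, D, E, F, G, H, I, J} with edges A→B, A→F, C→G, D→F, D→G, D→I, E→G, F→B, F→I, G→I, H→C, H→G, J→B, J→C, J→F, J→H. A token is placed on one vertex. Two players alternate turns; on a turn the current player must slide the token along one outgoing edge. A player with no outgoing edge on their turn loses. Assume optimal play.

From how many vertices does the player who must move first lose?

Build the W/L table. Terminal = L. A non-terminal position is W if it has a move to some L; otherwise it is L.
Every edge goes from a vertex to one that appears earlier in the order I, B, F, G, D, C, E, H, A, J, so processing vertices in that order labels each vertex after all of its successors.
I: no outgoing edge → L
B: no outgoing edge → L
F: reaches L-position B → W
G: reaches L-position I → W
D: reaches L-position I → W
C: only reaches G(W), which is W → L
E: only reaches G(W), which is W → L
H: reaches L-position C → W
A: reaches L-position B → W
J: reaches L-position C → W
The L vertices are B, C, E, I; that is 4 in all.

4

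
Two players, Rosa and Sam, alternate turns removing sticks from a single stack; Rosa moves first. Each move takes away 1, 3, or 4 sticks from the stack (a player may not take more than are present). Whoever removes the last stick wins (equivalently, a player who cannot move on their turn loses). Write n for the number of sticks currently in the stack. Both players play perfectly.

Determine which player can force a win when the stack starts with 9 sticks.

Work bottom-up. With no move the player to move loses. Otherwise the position is W if at least one move leads to an L position for the opponent, and L if every move leads to a W.
n=0: no move → L
n=1: W (go to 0, an L position)
n=2: L (sole option 1(W) is W)
n=3: W (go to 2, an L position)
n=4: W (go to 0, an L position)
n=5: W (go to 2, an L position)
n=6: W (go to 2, an L position)
n=7: L (options 6(W), 4(W), 3(W) are all W)
n=8: W (go to 7, an L position)
n=9: L (options 8(W), 6(W), 5(W) are all W)
The starting position 9 is L: whatever Rosa does, the opponent receives a W position.

Sam wins.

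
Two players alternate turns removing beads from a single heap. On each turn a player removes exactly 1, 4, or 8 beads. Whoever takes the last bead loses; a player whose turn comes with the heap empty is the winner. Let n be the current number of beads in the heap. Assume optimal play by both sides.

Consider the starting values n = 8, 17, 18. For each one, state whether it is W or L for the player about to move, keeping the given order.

8: L, 17: W, 18: L

Positions with no move are W. A position that does have a move is losing for the player to move precisely when every available move leads to a winning position for the opponent. Fill in the labels:
n=0: no move; the opponent has just taken the last bead and therefore loses → W
n=1: L (sole option 0(W) is W)
n=2: W (go to 1, an L position)
n=3: L (sole option 2(W) is W)
n=4: W (go to 3, an L position)
n=5: W (go to 1, an L position)
n=6: L (options 5(W), 2(W) are all W)
n=7: W (go to 6, an L position)
n=8: L (options 7(W), 4(W), 0(W) are all W)
n=9: W (go to 8, an L position)
n=10: W (go to 6, an L position)
n=11: W (go to 3, an L position)
n=12: W (go to 8, an L position)
n=13: L (options 12(W), 9(W), 5(W) are all W)
n=14: W (go to 13, an L position)
n=15: L (options 14(W), 11(W), 7(W) are all W)
n=16: W (go to 15, an L position)
n=17: W (go to 13, an L position)
n=18: L (options 17(W), 14(W), 10(W) are all W)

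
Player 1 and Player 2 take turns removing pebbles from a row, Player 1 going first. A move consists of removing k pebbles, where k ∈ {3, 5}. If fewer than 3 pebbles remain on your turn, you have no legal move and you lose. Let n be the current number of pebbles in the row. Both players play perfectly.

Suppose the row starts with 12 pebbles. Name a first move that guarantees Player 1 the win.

Label each position W (a win for the player to move) or L (a loss). A position with no legal move is L; any other position is W exactly when some move reaches an L, and L when every move reaches a W.
n=0: no move → L
n=1: no move → L
n=2: no move → L
n=3: W (go to 0, an L position)
n=4: W (go to 1, an L position)
n=5: W (go to 2, an L position)
n=6: W (go to 1, an L position)
n=7: W (go to 2, an L position)
n=8: L (options 5(W), 3(W) are all W)
n=9: L (options 6(W), 4(W) are all W)
n=10: L (options 7(W), 5(W) are all W)
n=11: W (go to 8, an L position)
n=12: W (go to 9, an L position)
From 12, the L positions reachable in one move are: 9.

Remove 3, leaving 9.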